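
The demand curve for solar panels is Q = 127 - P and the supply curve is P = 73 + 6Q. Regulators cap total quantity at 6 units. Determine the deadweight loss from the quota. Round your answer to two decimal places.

Rewriting demand in inverse form: P = 127 - Q.
Without the quota, 127 - Q = 73 + 6Q gives Q* = 7.7143.
At Q = 6 the demand price is 127 - (6) = 121 and the supply price is 73 + 6(6) = 109.
DWL = (1/2)(gap between curves at 6) x (Q* - 6) = (1/2)(12)(1.7143) = 10.2857.

10.29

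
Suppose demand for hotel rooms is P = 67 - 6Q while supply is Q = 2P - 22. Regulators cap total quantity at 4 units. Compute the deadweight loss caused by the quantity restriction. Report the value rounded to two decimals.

69.23

Rewriting supply in inverse form: P = 11 + 0.5Q.
Unrestricted equilibrium: Q* = (67 - 11)/(6 + 0.5) = 8.6154.
At Q = 4 the demand price is 67 - 6(4) = 43 and the supply price is 11 + 0.5(4) = 13.
Deadweight loss is the triangle between the curves from 4 to 8.6154: (1/2)(43 - 13)(8.6154 - 4) = 69.2308.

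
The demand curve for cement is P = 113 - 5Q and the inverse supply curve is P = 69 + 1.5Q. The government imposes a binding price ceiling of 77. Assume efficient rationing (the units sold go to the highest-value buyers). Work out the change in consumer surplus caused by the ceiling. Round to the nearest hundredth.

Without the control, 113 - 5Q = 69 + 1.5Q so Q* = 6.7692 and P* = 79.1538.
At P = 77, sellers supply (77 - 69)/1.5 = 5.3333 while buyers want more, so the quantity traded is 5.3333 at price 77.
CS goes from (1/2)(6.7692)(33.8462) = 114.5562 to 120.8889 (computed as (113 - 77)(5.3333) - (1/2)(5)(5.3333)^2), a change of 6.3327.

6.33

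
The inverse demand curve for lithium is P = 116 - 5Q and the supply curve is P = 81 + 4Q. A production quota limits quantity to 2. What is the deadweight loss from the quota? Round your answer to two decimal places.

16.06

Unrestricted equilibrium: Q* = (116 - 81)/(5 + 4) = 3.8889.
At Q = 2 the demand price is 116 - 5(2) = 106 and the supply price is 81 + 4(2) = 89.
DWL = (1/2)(gap between curves at 2) x (Q* - 2) = (1/2)(17)(1.8889) = 16.0556.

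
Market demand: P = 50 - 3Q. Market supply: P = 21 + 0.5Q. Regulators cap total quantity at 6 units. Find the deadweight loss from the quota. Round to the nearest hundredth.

9.14

Without the quota, 50 - 3Q = 21 + 0.5Q gives Q* = 8.2857.
At Q = 6 the demand price is 50 - 3(6) = 32 and the supply price is 21 + 0.5(6) = 24.
DWL = (1/2)(gap between curves at 6) x (Q* - 6) = (1/2)(8)(2.2857) = 9.1429.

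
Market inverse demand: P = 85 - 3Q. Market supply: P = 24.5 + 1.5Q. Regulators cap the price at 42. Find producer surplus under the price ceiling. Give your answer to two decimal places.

Without the control, 85 - 3Q = 24.5 + 1.5Q so Q* = 13.4444 and P* = 44.6667.
At P = 42, sellers supply (42 - 24.5)/1.5 = 11.6667 while buyers want more, so the quantity traded is 11.6667 at price 42.
PS is the triangle above supply below 42: (1/2)(11.6667)(42 - 24.5) = 102.0833.

102.08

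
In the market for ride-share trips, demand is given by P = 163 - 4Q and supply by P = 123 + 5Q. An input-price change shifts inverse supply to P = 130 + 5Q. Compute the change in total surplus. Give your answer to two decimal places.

Initial equilibrium: Q_0 = 4.4444, P_0 = 145.2222; CS_0 = (1/2)(4.4444)(17.7778) = 39.5062, PS_0 = (1/2)(4.4444)(22.2222) = 49.3827.
New equilibrium: 163 - 4Q = 130 + 5Q gives Q_1 = 3.6667, P_1 = 148.3333; CS_1 = 26.8889, PS_1 = 33.6111.
Change in total surplus = (26.8889 + 33.6111) - (39.5062 + 49.3827) = -28.3889.

-28.39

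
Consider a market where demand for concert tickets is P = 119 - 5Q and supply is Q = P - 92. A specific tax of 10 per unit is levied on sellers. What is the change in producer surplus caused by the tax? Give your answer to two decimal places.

Rewriting supply in inverse form: P = 92 + Q.
Pre-tax equilibrium: 119 - 5Q = 92 + Q gives Q* = 4.5, P* = 96.5.
With the tax, sellers need 10 more per unit: 119 - 5Q = 92 + Q + 10, so Q_t = 2.8333. Buyers pay P_b = 104.8333; sellers receive P_s = P_b - 10 = 94.8333.
Producers lose the trapezoid between P_s and P* out to Q_t plus the triangle from Q_t to Q*: change in PS = 4.0139 - 10.125 = -6.1111.

-6.11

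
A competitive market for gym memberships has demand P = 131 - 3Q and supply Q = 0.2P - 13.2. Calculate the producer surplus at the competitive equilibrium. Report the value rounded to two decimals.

Rewriting supply in inverse form: P = 66 + 5Q.
Equilibrium: 131 - 3Q = 66 + 5Q, so Q* = 8.125 and P* = 106.625.
PS is the area between P* and the supply curve from 0 to Q*: (1/2)(8.125)(40.625) = 165.0391.

165.04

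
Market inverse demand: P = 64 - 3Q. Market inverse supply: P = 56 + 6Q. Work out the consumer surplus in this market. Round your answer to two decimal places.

Setting demand equal to supply, 8 = 9Q, so Q* = 0.8889 and P* = 61.3333.
The demand choke price is 64, so CS = (1/2)(Q*)(64 - P*) = (1/2)(0.8889)(2.6667) = 1.1852.

1.19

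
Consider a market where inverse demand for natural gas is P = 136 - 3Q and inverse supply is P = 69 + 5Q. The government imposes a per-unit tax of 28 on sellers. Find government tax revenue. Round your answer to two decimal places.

136.50

Pre-tax equilibrium: 136 - 3Q = 69 + 5Q gives Q* = 8.375, P* = 110.875.
A tax on sellers shifts supply up by 28: 136 - 3Q = 69 + 5Q + 28, so Q_t = 4.875. Buyers pay P_b = 121.375; sellers receive P_s = P_b - 28 = 93.375.
Revenue is the tax times quantity traded: 28 x 4.875 = 136.5.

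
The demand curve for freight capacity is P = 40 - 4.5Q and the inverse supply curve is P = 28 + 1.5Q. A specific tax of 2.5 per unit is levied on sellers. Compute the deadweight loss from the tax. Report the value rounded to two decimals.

Without the tax, 40 - 4.5Q = 28 + 1.5Q so Q* = 2 and P* = 31.
With the tax, sellers need 2.5 more per unit: 40 - 4.5Q = 28 + 1.5Q + 2.5, so Q_t = 1.5833. Buyers pay P_b = 32.875; sellers receive P_s = P_b - 2.5 = 30.375.
Deadweight loss is the triangle between the curves from Q_t to Q*: (1/2)(2 - 1.5833)(2.5) = 0.5208.

0.52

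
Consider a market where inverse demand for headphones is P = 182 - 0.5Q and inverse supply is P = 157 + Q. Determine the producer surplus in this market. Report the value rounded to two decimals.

Set 182 - 0.5Q = 157 + Q, which gives 25 = 1.5Q, so Q* = 16.6667 and P* = 182 - 0.5(16.6667) = 173.6667.
Producer surplus is the triangle above supply below P*: (1/2)(16.6667)(173.6667 - 157) = (1/2)(16.6667)(16.6667) = 138.8889.

138.89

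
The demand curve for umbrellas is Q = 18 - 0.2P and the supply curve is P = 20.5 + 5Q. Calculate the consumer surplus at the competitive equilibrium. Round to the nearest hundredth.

Rewriting demand in inverse form: P = 90 - 5Q.
Equilibrium: 90 - 5Q = 20.5 + 5Q, so Q* = 6.95 and P* = 55.25.
The demand choke price is 90, so CS = (1/2)(Q*)(90 - P*) = (1/2)(6.95)(34.75) = 120.7562.

120.76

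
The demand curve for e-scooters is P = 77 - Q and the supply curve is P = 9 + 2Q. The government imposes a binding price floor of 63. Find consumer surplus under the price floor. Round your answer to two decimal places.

Free-market equilibrium: 77 - Q = 9 + 2Q gives Q* = 22.6667, P* = 54.3333.
At the floor price 63, quantity demanded is (77 - 63)/1 = 14; demand is the short side, so Q = 14 trades at P = 63.
CS is the triangle under demand above 63: (1/2)(14)(77 - 63) = 98.

98.00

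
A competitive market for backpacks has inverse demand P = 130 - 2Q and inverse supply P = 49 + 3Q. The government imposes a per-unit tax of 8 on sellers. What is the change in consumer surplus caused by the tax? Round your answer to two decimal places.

-49.28

Pre-tax equilibrium: 130 - 2Q = 49 + 3Q gives Q* = 16.2, P* = 97.6.
With the tax, sellers need 8 more per unit: 130 - 2Q = 49 + 3Q + 8, so Q_t = 14.6. Buyers pay P_b = 100.8; sellers receive P_s = P_b - 8 = 92.8.
Consumers lose the trapezoid between P* and P_b out to Q_t plus the triangle from Q_t to Q*: change in CS = 213.16 - 262.44 = -49.28.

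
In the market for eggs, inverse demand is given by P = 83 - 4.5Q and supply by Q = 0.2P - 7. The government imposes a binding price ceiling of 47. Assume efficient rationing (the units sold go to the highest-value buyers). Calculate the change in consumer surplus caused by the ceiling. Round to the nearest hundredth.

16.00

Rewriting supply in inverse form: P = 35 + 5Q.
Free-market equilibrium: 83 - 4.5Q = 35 + 5Q gives Q* = 5.0526, P* = 60.2632.
At P = 47, sellers supply (47 - 35)/5 = 2.4 while buyers want more, so the quantity traded is 2.4 at price 47.
CS goes from (1/2)(5.0526)(22.7368) = 57.4404 to 73.44 (computed as (83 - 47)(2.4) - (1/2)(4.5)(2.4)^2), a change of 15.9996.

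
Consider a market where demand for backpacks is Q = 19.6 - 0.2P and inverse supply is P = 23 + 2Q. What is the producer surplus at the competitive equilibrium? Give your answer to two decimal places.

Rewriting demand in inverse form: P = 98 - 5Q.
Setting demand equal to supply, 75 = 7Q, so Q* = 10.7143 and P* = 44.4286.
PS is the area between P* and the supply curve from 0 to Q*: (1/2)(10.7143)(21.4286) = 114.7959.

114.80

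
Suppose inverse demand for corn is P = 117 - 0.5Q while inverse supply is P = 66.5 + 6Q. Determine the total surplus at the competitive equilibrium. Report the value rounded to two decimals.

196.17

Setting demand equal to supply, 50.5 = 6.5Q, so Q* = 7.7692 and P* = 113.1154.
Total surplus is the full triangle between the curves from 0 to Q*: (1/2)(7.7692)(117 - 66.5) = 196.1731.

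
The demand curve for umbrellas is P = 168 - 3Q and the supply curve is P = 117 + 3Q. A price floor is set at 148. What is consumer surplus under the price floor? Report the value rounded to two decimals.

66.67

Free-market equilibrium: 168 - 3Q = 117 + 3Q gives Q* = 8.5, P* = 142.5.
At the floor price 148, quantity demanded is (168 - 148)/3 = 6.6667; demand is the short side, so Q = 6.6667 trades at P = 148.
CS is the triangle under demand above 148: (1/2)(6.6667)(168 - 148) = 66.6667.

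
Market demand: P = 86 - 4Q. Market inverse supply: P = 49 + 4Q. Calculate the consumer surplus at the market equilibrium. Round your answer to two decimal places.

Setting demand equal to supply, 37 = 8Q, so Q* = 4.625 and P* = 67.5.
Consumer surplus is the triangle under demand above P*: (1/2)(4.625)(86 - 67.5) = (1/2)(4.625)(18.5) = 42.7812.

42.78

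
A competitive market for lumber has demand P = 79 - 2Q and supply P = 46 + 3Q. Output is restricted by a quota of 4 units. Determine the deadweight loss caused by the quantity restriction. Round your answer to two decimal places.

Unrestricted equilibrium: Q* = (79 - 46)/(2 + 3) = 6.6.
At Q = 4 the demand price is 79 - 2(4) = 71 and the supply price is 46 + 3(4) = 58.
DWL = (1/2)(gap between curves at 4) x (Q* - 4) = (1/2)(13)(2.6) = 16.9.

16.90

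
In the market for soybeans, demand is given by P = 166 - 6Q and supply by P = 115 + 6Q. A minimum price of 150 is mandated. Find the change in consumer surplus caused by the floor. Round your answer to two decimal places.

Free-market equilibrium: 166 - 6Q = 115 + 6Q gives Q* = 4.25, P* = 140.5.
At P = 150, buyers demand (166 - 150)/6 = 2.6667 while sellers would supply more, so the quantity traded is 2.6667 at price 150.
CS goes from (1/2)(4.25)(25.5) = 54.1875 to 21.3333 (computed as (166 - 150)(2.6667) - (1/2)(6)(2.6667)^2), a change of -32.8542.

-32.85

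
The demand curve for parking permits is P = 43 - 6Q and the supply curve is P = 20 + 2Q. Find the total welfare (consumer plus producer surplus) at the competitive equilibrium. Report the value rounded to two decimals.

33.06

Equilibrium: 43 - 6Q = 20 + 2Q, so Q* = 2.875 and P* = 25.75.
Total surplus is the full triangle between the curves from 0 to Q*: (1/2)(2.875)(43 - 20) = 33.0625.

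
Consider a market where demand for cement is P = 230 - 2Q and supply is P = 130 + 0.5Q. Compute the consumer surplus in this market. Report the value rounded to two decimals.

1600.00

Set 230 - 2Q = 130 + 0.5Q, which gives 100 = 2.5Q, so Q* = 40 and P* = 230 - 2(40) = 150.
The demand choke price is 230, so CS = (1/2)(Q*)(230 - P*) = (1/2)(40)(80) = 1600.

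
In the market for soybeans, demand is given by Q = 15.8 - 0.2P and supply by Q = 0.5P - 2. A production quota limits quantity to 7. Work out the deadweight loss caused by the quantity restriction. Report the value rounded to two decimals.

Rewriting demand in inverse form: P = 79 - 5Q.
Rewriting supply in inverse form: P = 4 + 2Q.
Unrestricted equilibrium: Q* = (79 - 4)/(5 + 2) = 10.7143.
At Q = 7 the demand price is 79 - 5(7) = 44 and the supply price is 4 + 2(7) = 18.
DWL = (1/2)(gap between curves at 7) x (Q* - 7) = (1/2)(26)(3.7143) = 48.2857.

48.29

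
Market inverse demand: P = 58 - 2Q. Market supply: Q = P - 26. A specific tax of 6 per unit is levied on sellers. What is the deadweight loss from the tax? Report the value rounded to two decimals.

Rewriting supply in inverse form: P = 26 + Q.
Pre-tax equilibrium: 58 - 2Q = 26 + Q gives Q* = 10.6667, P* = 36.6667.
A tax on sellers shifts supply up by 6: 58 - 2Q = 26 + Q + 6, so Q_t = 8.6667. Buyers pay P_b = 40.6667; sellers receive P_s = P_b - 6 = 34.6667.
Deadweight loss is the triangle between the curves from Q_t to Q*: (1/2)(10.6667 - 8.6667)(6) = 6.

6.00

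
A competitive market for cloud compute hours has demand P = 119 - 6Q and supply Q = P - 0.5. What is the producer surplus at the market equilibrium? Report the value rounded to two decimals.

143.29

Rewriting supply in inverse form: P = 0.5 + Q.
Set 119 - 6Q = 0.5 + Q, which gives 118.5 = 7Q, so Q* = 16.9286 and P* = 119 - 6(16.9286) = 17.4286.
Producer surplus is the triangle above supply below P*: (1/2)(16.9286)(17.4286 - 0.5) = (1/2)(16.9286)(16.9286) = 143.2883.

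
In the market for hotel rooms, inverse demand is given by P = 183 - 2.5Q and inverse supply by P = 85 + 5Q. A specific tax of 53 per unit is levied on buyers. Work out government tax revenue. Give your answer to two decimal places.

318.00

Without the tax, 183 - 2.5Q = 85 + 5Q so Q* = 13.0667 and P* = 150.3333.
A tax on buyers shifts demand down by 53: (183 - 53) - 2.5Q = 85 + 5Q, so Q_t = 6. Buyers pay P_b = 168; sellers receive P_s = P_b - 53 = 115.
Tax revenue = t x Q_t = 53 x 6 = 318.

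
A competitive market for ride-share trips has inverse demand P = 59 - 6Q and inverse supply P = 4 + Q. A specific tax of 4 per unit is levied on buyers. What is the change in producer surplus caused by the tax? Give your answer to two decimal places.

-4.33

Without the tax, 59 - 6Q = 4 + Q so Q* = 7.8571 and P* = 11.8571.
With the tax, buyers' net willingness to pay falls by 4: (59 - 4) - 6Q = 4 + Q, so Q_t = 7.2857. Buyers pay P_b = 15.2857; sellers receive P_s = P_b - 4 = 11.2857.
Producers lose the trapezoid between P_s and P* out to Q_t plus the triangle from Q_t to Q*: change in PS = 26.5408 - 30.8673 = -4.3265.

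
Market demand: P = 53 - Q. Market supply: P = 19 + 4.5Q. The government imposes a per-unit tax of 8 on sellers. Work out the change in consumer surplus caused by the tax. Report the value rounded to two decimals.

Without the tax, 53 - Q = 19 + 4.5Q so Q* = 6.1818 and P* = 46.8182.
With the tax, sellers need 8 more per unit: 53 - Q = 19 + 4.5Q + 8, so Q_t = 4.7273. Buyers pay P_b = 48.2727; sellers receive P_s = P_b - 8 = 40.2727.
CS falls from (1/2)(6.1818)(6.1818) = 19.1074 to (1/2)(4.7273)(4.7273) = 11.1736, a change of -7.9339.

-7.93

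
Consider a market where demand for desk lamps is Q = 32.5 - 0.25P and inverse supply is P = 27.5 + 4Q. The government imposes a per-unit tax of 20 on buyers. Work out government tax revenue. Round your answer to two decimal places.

206.25

Rewriting demand in inverse form: P = 130 - 4Q.
Without the tax, 130 - 4Q = 27.5 + 4Q so Q* = 12.8125 and P* = 78.75.
A tax on buyers shifts demand down by 20: (130 - 20) - 4Q = 27.5 + 4Q, so Q_t = 10.3125. Buyers pay P_b = 88.75; sellers receive P_s = P_b - 20 = 68.75.
Revenue is the tax times quantity traded: 20 x 10.3125 = 206.25.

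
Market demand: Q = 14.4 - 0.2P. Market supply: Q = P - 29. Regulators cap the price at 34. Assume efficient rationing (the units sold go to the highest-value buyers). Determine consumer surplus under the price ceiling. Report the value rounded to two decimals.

127.50

Rewriting demand in inverse form: P = 72 - 5Q.
Rewriting supply in inverse form: P = 29 + Q.
Without the control, 72 - 5Q = 29 + Q so Q* = 7.1667 and P* = 36.1667.
At the ceiling price 34, quantity supplied is (34 - 29)/1 = 5; supply is the short side, so Q = 5 trades at P = 34.
The demand price at Q = 5 is 47. CS is the trapezoid between demand and 34 over [0, 5]: (1/2)[(72 - 34) + (47 - 34)](5) = 127.5.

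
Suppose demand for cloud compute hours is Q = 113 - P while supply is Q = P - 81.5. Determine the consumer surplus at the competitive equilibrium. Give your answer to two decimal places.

Rewriting demand in inverse form: P = 113 - Q.
Rewriting supply in inverse form: P = 81.5 + Q.
Equilibrium: 113 - Q = 81.5 + Q, so Q* = 15.75 and P* = 97.25.
CS is the area between the demand curve and P* from 0 to Q*: (1/2)(15.75)(15.75) = 124.0312.

124.03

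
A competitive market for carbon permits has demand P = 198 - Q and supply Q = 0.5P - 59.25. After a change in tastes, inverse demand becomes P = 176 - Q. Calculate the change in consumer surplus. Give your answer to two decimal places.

-167.44

Rewriting supply in inverse form: P = 118.5 + 2Q.
Initial equilibrium: Q_0 = 26.5, P_0 = 171.5; CS_0 = (1/2)(26.5)(26.5) = 351.125, PS_0 = (1/2)(26.5)(53) = 702.25.
New equilibrium: 176 - Q = 118.5 + 2Q gives Q_1 = 19.1667, P_1 = 156.8333; CS_1 = 183.6806, PS_1 = 367.3611.
Change in consumer surplus = 183.6806 - 351.125 = -167.4444.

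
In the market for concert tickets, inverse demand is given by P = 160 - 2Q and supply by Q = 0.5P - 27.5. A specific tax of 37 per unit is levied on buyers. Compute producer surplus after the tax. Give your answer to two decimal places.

Rewriting supply in inverse form: P = 55 + 2Q.
Pre-tax equilibrium: 160 - 2Q = 55 + 2Q gives Q* = 26.25, P* = 107.5.
A tax on buyers shifts demand down by 37: (160 - 37) - 2Q = 55 + 2Q, so Q_t = 17. Buyers pay P_b = 126; sellers receive P_s = P_b - 37 = 89.
PS = (1/2)(Q_t)(P_s - 55) = (1/2)(17)(34) = 289.

289.00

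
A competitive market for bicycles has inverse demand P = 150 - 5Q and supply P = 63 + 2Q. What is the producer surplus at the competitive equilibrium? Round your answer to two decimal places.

154.47

Setting demand equal to supply, 87 = 7Q, so Q* = 12.4286 and P* = 87.8571.
Producer surplus is the triangle above supply below P*: (1/2)(12.4286)(87.8571 - 63) = (1/2)(12.4286)(24.8571) = 154.4694.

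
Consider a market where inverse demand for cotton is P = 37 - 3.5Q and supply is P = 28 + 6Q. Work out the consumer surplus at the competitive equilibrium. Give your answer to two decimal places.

Equilibrium: 37 - 3.5Q = 28 + 6Q, so Q* = 0.9474 and P* = 33.6842.
Consumer surplus is the triangle under demand above P*: (1/2)(0.9474)(37 - 33.6842) = (1/2)(0.9474)(3.3158) = 1.5706.

1.57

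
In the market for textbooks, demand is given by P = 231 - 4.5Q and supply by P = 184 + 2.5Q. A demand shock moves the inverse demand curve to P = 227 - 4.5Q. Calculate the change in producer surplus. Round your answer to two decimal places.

-9.18

Initial equilibrium: Q_0 = 6.7143, P_0 = 200.7857; CS_0 = (1/2)(6.7143)(30.2143) = 101.4337, PS_0 = (1/2)(6.7143)(16.7857) = 56.352.
New equilibrium: 227 - 4.5Q = 184 + 2.5Q gives Q_1 = 6.1429, P_1 = 199.3571; CS_1 = 84.9031, PS_1 = 47.1684.
Change in producer surplus = 47.1684 - 56.352 = -9.1837.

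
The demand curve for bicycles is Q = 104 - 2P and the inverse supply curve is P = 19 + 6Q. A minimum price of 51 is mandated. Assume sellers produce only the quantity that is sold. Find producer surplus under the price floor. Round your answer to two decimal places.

Rewriting demand in inverse form: P = 52 - 0.5Q.
Without the control, 52 - 0.5Q = 19 + 6Q so Q* = 5.0769 and P* = 49.4615.
At the floor price 51, quantity demanded is (52 - 51)/0.5 = 2; demand is the short side, so Q = 2 trades at P = 51.
The supply price at Q = 2 is 31. PS is the trapezoid between 51 and supply over [0, 2]: (1/2)[(51 - 19) + (51 - 31)](2) = 52.

52.00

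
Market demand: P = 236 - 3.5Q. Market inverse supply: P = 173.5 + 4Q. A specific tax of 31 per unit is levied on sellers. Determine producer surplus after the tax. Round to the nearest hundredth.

Pre-tax equilibrium: 236 - 3.5Q = 173.5 + 4Q gives Q* = 8.3333, P* = 206.8333.
With the tax, sellers need 31 more per unit: 236 - 3.5Q = 173.5 + 4Q + 31, so Q_t = 4.2. Buyers pay P_b = 221.3; sellers receive P_s = P_b - 31 = 190.3.
Producer surplus is the triangle above supply below P_s: (1/2)(4.2)(190.3 - 173.5) = 35.28.

35.28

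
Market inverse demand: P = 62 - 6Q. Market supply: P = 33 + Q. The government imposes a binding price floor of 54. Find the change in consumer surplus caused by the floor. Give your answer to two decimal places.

Without the control, 62 - 6Q = 33 + Q so Q* = 4.1429 and P* = 37.1429.
At P = 54, buyers demand (62 - 54)/6 = 1.3333 while sellers would supply more, so the quantity traded is 1.3333 at price 54.
CS goes from (1/2)(4.1429)(24.8571) = 51.4898 to 5.3333 (computed as (62 - 54)(1.3333) - (1/2)(6)(1.3333)^2), a change of -46.1565.

-46.16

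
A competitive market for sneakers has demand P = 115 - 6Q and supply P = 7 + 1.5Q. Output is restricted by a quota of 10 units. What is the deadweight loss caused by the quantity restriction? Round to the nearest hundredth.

72.60

Without the quota, 115 - 6Q = 7 + 1.5Q gives Q* = 14.4.
At Q = 10 the demand price is 115 - 6(10) = 55 and the supply price is 7 + 1.5(10) = 22.
DWL = (1/2)(gap between curves at 10) x (Q* - 10) = (1/2)(33)(4.4) = 72.6.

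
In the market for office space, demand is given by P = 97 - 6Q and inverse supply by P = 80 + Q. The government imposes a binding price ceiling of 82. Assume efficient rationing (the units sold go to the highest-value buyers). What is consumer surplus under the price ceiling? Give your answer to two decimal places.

Without the control, 97 - 6Q = 80 + Q so Q* = 2.4286 and P* = 82.4286.
At the ceiling price 82, quantity supplied is (82 - 80)/1 = 2; supply is the short side, so Q = 2 trades at P = 82.
The demand price at Q = 2 is 85. CS is the trapezoid between demand and 82 over [0, 2]: (1/2)[(97 - 82) + (85 - 82)](2) = 18.

18.00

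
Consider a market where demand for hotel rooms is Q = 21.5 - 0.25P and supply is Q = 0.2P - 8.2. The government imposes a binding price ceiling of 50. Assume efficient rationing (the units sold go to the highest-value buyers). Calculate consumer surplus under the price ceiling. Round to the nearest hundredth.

Rewriting demand in inverse form: P = 86 - 4Q.
Rewriting supply in inverse form: P = 41 + 5Q.
Without the control, 86 - 4Q = 41 + 5Q so Q* = 5 and P* = 66.
At P = 50, sellers supply (50 - 41)/5 = 1.8 while buyers want more, so the quantity traded is 1.8 at price 50.
The demand price at Q = 1.8 is 78.8. CS is the trapezoid between demand and 50 over [0, 1.8]: (1/2)[(86 - 50) + (78.8 - 50)](1.8) = 58.32.

58.32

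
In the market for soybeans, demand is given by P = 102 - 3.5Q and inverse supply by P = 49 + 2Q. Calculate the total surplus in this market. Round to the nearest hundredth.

Equilibrium: 102 - 3.5Q = 49 + 2Q, so Q* = 9.6364 and P* = 68.2727.
Total surplus is the full triangle between the curves from 0 to Q*: (1/2)(9.6364)(102 - 49) = 255.3636.

255.36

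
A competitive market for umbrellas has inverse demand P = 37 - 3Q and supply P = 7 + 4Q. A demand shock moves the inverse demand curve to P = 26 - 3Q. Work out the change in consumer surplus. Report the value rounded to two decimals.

-16.50

Initial equilibrium: Q_0 = 4.2857, P_0 = 24.1429; CS_0 = (1/2)(4.2857)(12.8571) = 27.551, PS_0 = (1/2)(4.2857)(17.1429) = 36.7347.
New equilibrium: 26 - 3Q = 7 + 4Q gives Q_1 = 2.7143, P_1 = 17.8571; CS_1 = 11.051, PS_1 = 14.7347.
Change in consumer surplus = 11.051 - 27.551 = -16.5.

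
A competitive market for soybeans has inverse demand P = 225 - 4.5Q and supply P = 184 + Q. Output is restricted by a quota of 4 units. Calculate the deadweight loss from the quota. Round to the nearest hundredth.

Without the quota, 225 - 4.5Q = 184 + Q gives Q* = 7.4545.
At Q = 4 the demand price is 225 - 4.5(4) = 207 and the supply price is 184 + (4) = 188.
DWL = (1/2)(gap between curves at 4) x (Q* - 4) = (1/2)(19)(3.4545) = 32.8182.

32.82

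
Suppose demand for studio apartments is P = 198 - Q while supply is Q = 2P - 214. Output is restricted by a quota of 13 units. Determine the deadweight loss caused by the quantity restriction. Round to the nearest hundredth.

Rewriting supply in inverse form: P = 107 + 0.5Q.
Without the quota, 198 - Q = 107 + 0.5Q gives Q* = 60.6667.
At Q = 13 the demand price is 198 - (13) = 185 and the supply price is 107 + 0.5(13) = 113.5.
Deadweight loss is the triangle between the curves from 13 to 60.6667: (1/2)(185 - 113.5)(60.6667 - 13) = 1704.0833.

1704.08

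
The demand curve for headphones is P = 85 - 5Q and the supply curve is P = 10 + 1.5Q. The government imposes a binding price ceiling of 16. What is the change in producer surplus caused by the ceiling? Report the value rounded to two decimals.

Without the control, 85 - 5Q = 10 + 1.5Q so Q* = 11.5385 and P* = 27.3077.
At the ceiling price 16, quantity supplied is (16 - 10)/1.5 = 4; supply is the short side, so Q = 4 trades at P = 16.
PS goes from (1/2)(11.5385)(17.3077) = 99.8521 to 12 (computed as (16 - 10)(4) - (1/2)(1.5)(4)^2), a change of -87.8521.

-87.85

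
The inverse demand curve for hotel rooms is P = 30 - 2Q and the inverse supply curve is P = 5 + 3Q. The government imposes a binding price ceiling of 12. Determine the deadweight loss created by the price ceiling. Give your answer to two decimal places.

17.78

Without the control, 30 - 2Q = 5 + 3Q so Q* = 5 and P* = 20.
At the ceiling price 12, quantity supplied is (12 - 5)/3 = 2.3333; supply is the short side, so Q = 2.3333 trades at P = 12.
At Q = 2.3333 the demand price is 25.3333 and the supply price is 12. Deadweight loss is the triangle between the curves from 2.3333 to 5: (1/2)(25.3333 - 12)(5 - 2.3333) = 17.7778.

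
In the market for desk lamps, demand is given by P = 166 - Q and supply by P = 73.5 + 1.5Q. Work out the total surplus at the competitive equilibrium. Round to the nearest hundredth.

1711.25

Setting demand equal to supply, 92.5 = 2.5Q, so Q* = 37 and P* = 129.
CS = (1/2)(37)(37) = 684.5 and PS = (1/2)(37)(55.5) = 1026.75, so total surplus = 1711.25.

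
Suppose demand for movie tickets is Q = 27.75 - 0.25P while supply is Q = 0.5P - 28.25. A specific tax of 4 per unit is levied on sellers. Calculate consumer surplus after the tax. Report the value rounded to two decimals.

141.68

Rewriting demand in inverse form: P = 111 - 4Q.
Rewriting supply in inverse form: P = 56.5 + 2Q.
Without the tax, 111 - 4Q = 56.5 + 2Q so Q* = 9.0833 and P* = 74.6667.
With the tax, sellers need 4 more per unit: 111 - 4Q = 56.5 + 2Q + 4, so Q_t = 8.4167. Buyers pay P_b = 77.3333; sellers receive P_s = P_b - 4 = 73.3333.
Consumer surplus is the triangle under demand above P_b: (1/2)(8.4167)(111 - 77.3333) = 141.6806.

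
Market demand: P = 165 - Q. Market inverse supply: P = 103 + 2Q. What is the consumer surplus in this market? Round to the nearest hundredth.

Set 165 - Q = 103 + 2Q, which gives 62 = 3Q, so Q* = 20.6667 and P* = 165 - (20.6667) = 144.3333.
The demand choke price is 165, so CS = (1/2)(Q*)(165 - P*) = (1/2)(20.6667)(20.6667) = 213.5556.

213.56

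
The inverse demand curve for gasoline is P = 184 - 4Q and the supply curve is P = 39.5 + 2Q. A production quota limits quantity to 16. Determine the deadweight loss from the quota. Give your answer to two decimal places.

Without the quota, 184 - 4Q = 39.5 + 2Q gives Q* = 24.0833.
At Q = 16 the demand price is 184 - 4(16) = 120 and the supply price is 39.5 + 2(16) = 71.5.
Deadweight loss is the triangle between the curves from 16 to 24.0833: (1/2)(120 - 71.5)(24.0833 - 16) = 196.0208.

196.02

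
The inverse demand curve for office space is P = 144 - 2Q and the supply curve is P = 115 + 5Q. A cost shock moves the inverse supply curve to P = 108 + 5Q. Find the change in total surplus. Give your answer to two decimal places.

32.50

Initial equilibrium: Q_0 = 4.1429, P_0 = 135.7143; CS_0 = (1/2)(4.1429)(8.2857) = 17.1633, PS_0 = (1/2)(4.1429)(20.7143) = 42.9082.
New equilibrium: 144 - 2Q = 108 + 5Q gives Q_1 = 5.1429, P_1 = 133.7143; CS_1 = 26.449, PS_1 = 66.1224.
Change in total surplus = (26.449 + 66.1224) - (17.1633 + 42.9082) = 32.5.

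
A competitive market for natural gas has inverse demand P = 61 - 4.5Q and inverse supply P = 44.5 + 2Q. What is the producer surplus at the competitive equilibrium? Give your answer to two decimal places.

6.44

Equilibrium: 61 - 4.5Q = 44.5 + 2Q, so Q* = 2.5385 and P* = 49.5769.
The supply curve's price intercept is 44.5, so PS = (1/2)(Q*)(P* - 44.5) = (1/2)(2.5385)(5.0769) = 6.4438.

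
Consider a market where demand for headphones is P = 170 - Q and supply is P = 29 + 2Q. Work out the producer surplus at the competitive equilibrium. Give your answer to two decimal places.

Set 170 - Q = 29 + 2Q, which gives 141 = 3Q, so Q* = 47 and P* = 170 - (47) = 123.
Producer surplus is the triangle above supply below P*: (1/2)(47)(123 - 29) = (1/2)(47)(94) = 2209.

2209.00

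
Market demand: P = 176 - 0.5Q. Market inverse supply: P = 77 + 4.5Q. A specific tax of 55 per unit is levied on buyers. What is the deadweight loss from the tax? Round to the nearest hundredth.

302.50

Without the tax, 176 - 0.5Q = 77 + 4.5Q so Q* = 19.8 and P* = 166.1.
A tax on buyers shifts demand down by 55: (176 - 55) - 0.5Q = 77 + 4.5Q, so Q_t = 8.8. Buyers pay P_b = 171.6; sellers receive P_s = P_b - 55 = 116.6.
The welfare triangle lost has base Q* - Q_t = 11 and height t = 55, so DWL = (1/2)(11)(55) = 302.5.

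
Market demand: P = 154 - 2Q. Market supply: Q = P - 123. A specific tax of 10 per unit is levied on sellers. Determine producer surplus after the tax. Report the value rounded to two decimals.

Rewriting supply in inverse form: P = 123 + Q.
Without the tax, 154 - 2Q = 123 + Q so Q* = 10.3333 and P* = 133.3333.
A tax on sellers shifts supply up by 10: 154 - 2Q = 123 + Q + 10, so Q_t = 7. Buyers pay P_b = 140; sellers receive P_s = P_b - 10 = 130.
PS = (1/2)(Q_t)(P_s - 123) = (1/2)(7)(7) = 24.5.

24.50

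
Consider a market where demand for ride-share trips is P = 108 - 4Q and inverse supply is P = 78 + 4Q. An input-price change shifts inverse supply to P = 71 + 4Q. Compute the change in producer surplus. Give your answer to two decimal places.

14.66

Initial equilibrium: Q_0 = 3.75, P_0 = 93; CS_0 = (1/2)(3.75)(15) = 28.125, PS_0 = (1/2)(3.75)(15) = 28.125.
New equilibrium: 108 - 4Q = 71 + 4Q gives Q_1 = 4.625, P_1 = 89.5; CS_1 = 42.7812, PS_1 = 42.7812.
Change in producer surplus = 42.7812 - 28.125 = 14.6562.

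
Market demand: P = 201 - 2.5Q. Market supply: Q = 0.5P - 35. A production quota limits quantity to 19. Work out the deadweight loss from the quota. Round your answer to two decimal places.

Rewriting supply in inverse form: P = 70 + 2Q.
Unrestricted equilibrium: Q* = (201 - 70)/(2.5 + 2) = 29.1111.
At Q = 19 the demand price is 201 - 2.5(19) = 153.5 and the supply price is 70 + 2(19) = 108.
DWL = (1/2)(gap between curves at 19) x (Q* - 19) = (1/2)(45.5)(10.1111) = 230.0278.

230.03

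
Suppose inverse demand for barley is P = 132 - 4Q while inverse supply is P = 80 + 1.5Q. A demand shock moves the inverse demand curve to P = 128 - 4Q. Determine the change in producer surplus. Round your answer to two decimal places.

Initial equilibrium: Q_0 = 9.4545, P_0 = 94.1818; CS_0 = (1/2)(9.4545)(37.8182) = 178.7769, PS_0 = (1/2)(9.4545)(14.1818) = 67.0413.
New equilibrium: 128 - 4Q = 80 + 1.5Q gives Q_1 = 8.7273, P_1 = 93.0909; CS_1 = 152.3306, PS_1 = 57.124.
Change in producer surplus = 57.124 - 67.0413 = -9.9174.

-9.92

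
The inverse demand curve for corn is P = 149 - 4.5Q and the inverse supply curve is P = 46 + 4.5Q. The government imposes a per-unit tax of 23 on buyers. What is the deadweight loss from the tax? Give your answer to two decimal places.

Pre-tax equilibrium: 149 - 4.5Q = 46 + 4.5Q gives Q* = 11.4444, P* = 97.5.
A tax on buyers shifts demand down by 23: (149 - 23) - 4.5Q = 46 + 4.5Q, so Q_t = 8.8889. Buyers pay P_b = 109; sellers receive P_s = P_b - 23 = 86.
Deadweight loss is the triangle between the curves from Q_t to Q*: (1/2)(11.4444 - 8.8889)(23) = 29.3889.

29.39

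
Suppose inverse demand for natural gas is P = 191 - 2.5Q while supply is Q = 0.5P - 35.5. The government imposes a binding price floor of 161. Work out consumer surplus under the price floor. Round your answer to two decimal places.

Rewriting supply in inverse form: P = 71 + 2Q.
Free-market equilibrium: 191 - 2.5Q = 71 + 2Q gives Q* = 26.6667, P* = 124.3333.
At P = 161, buyers demand (191 - 161)/2.5 = 12 while sellers would supply more, so the quantity traded is 12 at price 161.
CS is the triangle under demand above 161: (1/2)(12)(191 - 161) = 180.

180.00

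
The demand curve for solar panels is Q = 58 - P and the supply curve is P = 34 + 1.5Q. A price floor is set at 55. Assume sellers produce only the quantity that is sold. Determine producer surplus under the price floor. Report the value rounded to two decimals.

Rewriting demand in inverse form: P = 58 - Q.
Without the control, 58 - Q = 34 + 1.5Q so Q* = 9.6 and P* = 48.4.
At the floor price 55, quantity demanded is (58 - 55)/1 = 3; demand is the short side, so Q = 3 trades at P = 55.
The supply price at Q = 3 is 38.5. PS is the trapezoid between 55 and supply over [0, 3]: (1/2)[(55 - 34) + (55 - 38.5)](3) = 56.25.

56.25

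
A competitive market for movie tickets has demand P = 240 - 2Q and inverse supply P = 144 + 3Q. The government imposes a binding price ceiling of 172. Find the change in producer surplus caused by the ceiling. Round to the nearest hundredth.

-422.29

Free-market equilibrium: 240 - 2Q = 144 + 3Q gives Q* = 19.2, P* = 201.6.
At P = 172, sellers supply (172 - 144)/3 = 9.3333 while buyers want more, so the quantity traded is 9.3333 at price 172.
PS goes from (1/2)(19.2)(57.6) = 552.96 to 130.6667 (computed as (172 - 144)(9.3333) - (1/2)(3)(9.3333)^2), a change of -422.2933.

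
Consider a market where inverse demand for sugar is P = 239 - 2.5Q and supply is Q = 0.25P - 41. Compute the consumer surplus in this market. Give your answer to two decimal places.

Rewriting supply in inverse form: P = 164 + 4Q.
Set 239 - 2.5Q = 164 + 4Q, which gives 75 = 6.5Q, so Q* = 11.5385 and P* = 239 - 2.5(11.5385) = 210.1538.
The demand choke price is 239, so CS = (1/2)(Q*)(239 - P*) = (1/2)(11.5385)(28.8462) = 166.4201.

166.42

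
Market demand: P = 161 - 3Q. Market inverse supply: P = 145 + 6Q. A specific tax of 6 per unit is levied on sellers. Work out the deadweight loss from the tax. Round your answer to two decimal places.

Pre-tax equilibrium: 161 - 3Q = 145 + 6Q gives Q* = 1.7778, P* = 155.6667.
A tax on sellers shifts supply up by 6: 161 - 3Q = 145 + 6Q + 6, so Q_t = 1.1111. Buyers pay P_b = 157.6667; sellers receive P_s = P_b - 6 = 151.6667.
The welfare triangle lost has base Q* - Q_t = 0.6667 and height t = 6, so DWL = (1/2)(0.6667)(6) = 2.

2.00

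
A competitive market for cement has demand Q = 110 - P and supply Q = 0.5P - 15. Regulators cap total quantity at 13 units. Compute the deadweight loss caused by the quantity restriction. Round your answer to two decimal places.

Rewriting demand in inverse form: P = 110 - Q.
Rewriting supply in inverse form: P = 30 + 2Q.
Unrestricted equilibrium: Q* = (110 - 30)/(1 + 2) = 26.6667.
At Q = 13 the demand price is 110 - (13) = 97 and the supply price is 30 + 2(13) = 56.
DWL = (1/2)(gap between curves at 13) x (Q* - 13) = (1/2)(41)(13.6667) = 280.1667.

280.17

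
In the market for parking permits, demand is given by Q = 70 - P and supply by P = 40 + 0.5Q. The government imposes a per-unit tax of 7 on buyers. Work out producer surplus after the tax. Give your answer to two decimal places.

Rewriting demand in inverse form: P = 70 - Q.
Pre-tax equilibrium: 70 - Q = 40 + 0.5Q gives Q* = 20, P* = 50.
A tax on buyers shifts demand down by 7: (70 - 7) - Q = 40 + 0.5Q, so Q_t = 15.3333. Buyers pay P_b = 54.6667; sellers receive P_s = P_b - 7 = 47.6667.
Producer surplus is the triangle above supply below P_s: (1/2)(15.3333)(47.6667 - 40) = 58.7778.

58.78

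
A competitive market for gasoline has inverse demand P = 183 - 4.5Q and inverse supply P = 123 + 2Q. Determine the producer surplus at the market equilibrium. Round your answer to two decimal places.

85.21

Set 183 - 4.5Q = 123 + 2Q, which gives 60 = 6.5Q, so Q* = 9.2308 and P* = 183 - 4.5(9.2308) = 141.4615.
PS is the area between P* and the supply curve from 0 to Q*: (1/2)(9.2308)(18.4615) = 85.2071.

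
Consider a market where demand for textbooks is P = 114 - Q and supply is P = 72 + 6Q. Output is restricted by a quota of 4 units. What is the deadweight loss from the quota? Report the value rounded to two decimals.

14.00

Unrestricted equilibrium: Q* = (114 - 72)/(1 + 6) = 6.
At Q = 4 the demand price is 114 - (4) = 110 and the supply price is 72 + 6(4) = 96.
Deadweight loss is the triangle between the curves from 4 to 6: (1/2)(110 - 96)(6 - 4) = 14.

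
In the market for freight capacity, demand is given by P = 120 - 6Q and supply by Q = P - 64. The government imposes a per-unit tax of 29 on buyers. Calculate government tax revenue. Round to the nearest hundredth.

111.86

Rewriting supply in inverse form: P = 64 + Q.
Without the tax, 120 - 6Q = 64 + Q so Q* = 8 and P* = 72.
A tax on buyers shifts demand down by 29: (120 - 29) - 6Q = 64 + Q, so Q_t = 3.8571. Buyers pay P_b = 96.8571; sellers receive P_s = P_b - 29 = 67.8571.
Revenue is the tax times quantity traded: 29 x 3.8571 = 111.8571.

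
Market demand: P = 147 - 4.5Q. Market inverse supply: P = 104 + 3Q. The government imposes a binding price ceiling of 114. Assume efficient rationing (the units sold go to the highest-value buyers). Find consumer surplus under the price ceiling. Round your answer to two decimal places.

85.00

Without the control, 147 - 4.5Q = 104 + 3Q so Q* = 5.7333 and P* = 121.2.
At P = 114, sellers supply (114 - 104)/3 = 3.3333 while buyers want more, so the quantity traded is 3.3333 at price 114.
The demand price at Q = 3.3333 is 132. CS is the trapezoid between demand and 114 over [0, 3.3333]: (1/2)[(147 - 114) + (132 - 114)](3.3333) = 85.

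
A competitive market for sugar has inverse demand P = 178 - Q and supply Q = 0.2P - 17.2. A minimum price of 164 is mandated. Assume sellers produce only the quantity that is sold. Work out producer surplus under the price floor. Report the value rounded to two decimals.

602.00

Rewriting supply in inverse form: P = 86 + 5Q.
Free-market equilibrium: 178 - Q = 86 + 5Q gives Q* = 15.3333, P* = 162.6667.
At the floor price 164, quantity demanded is (178 - 164)/1 = 14; demand is the short side, so Q = 14 trades at P = 164.
The supply price at Q = 14 is 156. PS is the trapezoid between 164 and supply over [0, 14]: (1/2)[(164 - 86) + (164 - 156)](14) = 602.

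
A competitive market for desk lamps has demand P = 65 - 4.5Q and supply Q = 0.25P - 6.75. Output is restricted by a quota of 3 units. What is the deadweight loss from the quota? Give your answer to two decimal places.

Rewriting supply in inverse form: P = 27 + 4Q.
Unrestricted equilibrium: Q* = (65 - 27)/(4.5 + 4) = 4.4706.
At Q = 3 the demand price is 65 - 4.5(3) = 51.5 and the supply price is 27 + 4(3) = 39.
DWL = (1/2)(gap between curves at 3) x (Q* - 3) = (1/2)(12.5)(1.4706) = 9.1912.

9.19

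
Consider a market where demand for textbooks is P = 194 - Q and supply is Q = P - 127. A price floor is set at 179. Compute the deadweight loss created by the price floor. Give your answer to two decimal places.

342.25

Rewriting supply in inverse form: P = 127 + Q.
Without the control, 194 - Q = 127 + Q so Q* = 33.5 and P* = 160.5.
At the floor price 179, quantity demanded is (194 - 179)/1 = 15; demand is the short side, so Q = 15 trades at P = 179.
At Q = 15 the demand price is 179 and the supply price is 142. Deadweight loss is the triangle between the curves from 15 to 33.5: (1/2)(179 - 142)(33.5 - 15) = 342.25.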